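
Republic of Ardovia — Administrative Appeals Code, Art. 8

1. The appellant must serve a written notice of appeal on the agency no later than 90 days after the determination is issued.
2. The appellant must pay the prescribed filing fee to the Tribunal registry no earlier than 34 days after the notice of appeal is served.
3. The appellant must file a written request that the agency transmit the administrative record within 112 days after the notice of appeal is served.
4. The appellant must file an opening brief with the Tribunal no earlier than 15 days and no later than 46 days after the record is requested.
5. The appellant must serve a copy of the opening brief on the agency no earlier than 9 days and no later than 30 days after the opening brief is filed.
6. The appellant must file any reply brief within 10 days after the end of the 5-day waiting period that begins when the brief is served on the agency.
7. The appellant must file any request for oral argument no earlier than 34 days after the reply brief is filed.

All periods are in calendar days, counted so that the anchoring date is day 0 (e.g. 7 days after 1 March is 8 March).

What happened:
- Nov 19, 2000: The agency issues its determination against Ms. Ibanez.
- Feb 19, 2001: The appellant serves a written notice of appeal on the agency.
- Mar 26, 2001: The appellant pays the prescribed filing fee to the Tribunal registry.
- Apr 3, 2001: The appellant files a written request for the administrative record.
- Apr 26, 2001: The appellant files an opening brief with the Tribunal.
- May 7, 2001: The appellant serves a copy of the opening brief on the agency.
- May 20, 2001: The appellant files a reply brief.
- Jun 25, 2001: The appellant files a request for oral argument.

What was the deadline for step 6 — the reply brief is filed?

The brief is served on the agency on May 7, 2001; the 5-day waiting period therefore ends May 12, 2001, and step 6 runs from that date. 10 days after May 12, 2001 is May 22, 2001.

May 22, 2001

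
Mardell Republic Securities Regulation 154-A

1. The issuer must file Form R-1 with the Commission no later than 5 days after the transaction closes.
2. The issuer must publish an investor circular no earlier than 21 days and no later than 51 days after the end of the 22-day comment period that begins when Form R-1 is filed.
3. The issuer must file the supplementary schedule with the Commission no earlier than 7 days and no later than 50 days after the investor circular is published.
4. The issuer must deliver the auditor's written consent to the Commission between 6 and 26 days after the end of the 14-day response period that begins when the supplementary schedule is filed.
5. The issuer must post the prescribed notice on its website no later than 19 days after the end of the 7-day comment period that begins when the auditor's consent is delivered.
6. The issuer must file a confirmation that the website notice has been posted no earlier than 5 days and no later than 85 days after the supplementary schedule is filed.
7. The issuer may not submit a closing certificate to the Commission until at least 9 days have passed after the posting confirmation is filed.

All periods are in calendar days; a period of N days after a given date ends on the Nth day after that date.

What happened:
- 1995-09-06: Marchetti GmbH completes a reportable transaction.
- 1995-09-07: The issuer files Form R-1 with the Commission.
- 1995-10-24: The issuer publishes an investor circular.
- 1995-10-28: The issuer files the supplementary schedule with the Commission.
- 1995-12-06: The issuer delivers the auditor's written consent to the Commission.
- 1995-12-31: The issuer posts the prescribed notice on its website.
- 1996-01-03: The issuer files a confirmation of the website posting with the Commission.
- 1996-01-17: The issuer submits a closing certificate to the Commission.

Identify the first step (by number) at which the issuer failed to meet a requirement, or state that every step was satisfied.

Step 1 — counting 5 days from 1995-09-06 (when the transaction closes) gives a deadline of 1995-09-11; done 1995-09-07 — timely.
Step 2 — 21 and 51 days from 1995-09-29 (end of the 22-day comment period, which began when Form R-1 is filed on 1995-09-07) are 1995-10-20 and 1995-11-19 respectively; done 1995-10-24, which is between those dates.
Step 3 — 7 and 50 days from 1995-10-24 (when the investor circular is published) are 1995-10-31 and 1995-12-13 respectively; 1995-10-28 is 3 days too early.

Step 3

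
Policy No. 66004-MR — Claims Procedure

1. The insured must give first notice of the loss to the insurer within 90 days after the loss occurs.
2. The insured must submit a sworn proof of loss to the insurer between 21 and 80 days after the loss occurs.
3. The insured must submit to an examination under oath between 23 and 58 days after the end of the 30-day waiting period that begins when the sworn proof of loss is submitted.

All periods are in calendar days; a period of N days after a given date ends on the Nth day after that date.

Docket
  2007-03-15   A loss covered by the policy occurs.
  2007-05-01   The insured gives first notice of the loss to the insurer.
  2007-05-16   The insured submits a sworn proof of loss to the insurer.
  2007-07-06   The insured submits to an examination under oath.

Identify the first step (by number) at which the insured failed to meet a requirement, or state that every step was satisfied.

Step 3

Step 1 — counting 90 days from 2007-03-15 (when the loss occurs) gives a deadline of 2007-06-13; completed 2007-05-01, before the deadline.
Step 2 — 21 and 80 days from 2007-03-15 (when the loss occurs) are 2007-04-05 and 2007-06-03 respectively; done 2007-05-16 — within the window.
Step 3 — 23 and 58 days from 2007-06-15 (end of the 30-day waiting period, which began when the sworn proof of loss is submitted on 2007-05-16) are 2007-07-08 and 2007-08-12 respectively; done 2007-07-06 — 2 days before the window opened.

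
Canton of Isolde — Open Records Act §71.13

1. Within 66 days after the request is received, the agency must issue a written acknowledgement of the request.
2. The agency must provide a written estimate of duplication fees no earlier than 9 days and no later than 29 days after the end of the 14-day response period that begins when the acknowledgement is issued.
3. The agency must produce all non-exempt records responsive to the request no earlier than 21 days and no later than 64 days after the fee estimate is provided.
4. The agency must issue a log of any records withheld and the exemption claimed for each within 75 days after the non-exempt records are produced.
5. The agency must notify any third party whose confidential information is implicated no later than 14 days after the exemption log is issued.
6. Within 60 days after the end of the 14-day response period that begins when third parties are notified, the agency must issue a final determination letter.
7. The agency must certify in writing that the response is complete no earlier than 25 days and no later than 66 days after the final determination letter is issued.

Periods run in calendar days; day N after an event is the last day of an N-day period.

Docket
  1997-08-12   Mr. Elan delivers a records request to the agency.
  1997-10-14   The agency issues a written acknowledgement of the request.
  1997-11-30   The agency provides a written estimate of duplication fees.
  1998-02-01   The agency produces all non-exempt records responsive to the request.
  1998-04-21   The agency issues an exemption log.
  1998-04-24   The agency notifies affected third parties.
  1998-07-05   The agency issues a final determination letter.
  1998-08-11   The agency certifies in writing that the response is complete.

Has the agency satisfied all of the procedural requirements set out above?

No

(1) due by 1997-08-12 + 66 days = 1997-10-17; completed 1997-10-14, before the deadline.
(2) the permitted window runs from 1997-10-28 + 9 = 1997-11-06 to 1997-10-28 + 29 = 1997-11-26; done 1997-11-30 — 4 days after the window closed.
The procedure was therefore not followed at step 2.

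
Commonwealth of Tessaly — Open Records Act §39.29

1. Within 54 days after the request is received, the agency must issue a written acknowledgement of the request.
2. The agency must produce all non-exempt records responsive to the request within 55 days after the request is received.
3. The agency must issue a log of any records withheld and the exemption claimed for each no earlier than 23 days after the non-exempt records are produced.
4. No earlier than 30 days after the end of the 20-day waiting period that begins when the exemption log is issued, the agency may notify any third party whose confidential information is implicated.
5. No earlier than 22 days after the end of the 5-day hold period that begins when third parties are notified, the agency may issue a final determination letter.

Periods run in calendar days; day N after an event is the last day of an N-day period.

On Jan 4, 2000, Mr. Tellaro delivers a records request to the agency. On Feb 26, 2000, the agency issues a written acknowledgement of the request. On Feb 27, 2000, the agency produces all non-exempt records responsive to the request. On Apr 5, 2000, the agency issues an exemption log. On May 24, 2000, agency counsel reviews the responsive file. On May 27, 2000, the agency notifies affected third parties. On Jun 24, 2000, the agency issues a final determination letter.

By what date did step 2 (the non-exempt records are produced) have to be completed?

Feb 28, 2000

Step 2 runs from Jan 4, 2000, when the request is received. 55 days after Jan 4, 2000 is Feb 28, 2000.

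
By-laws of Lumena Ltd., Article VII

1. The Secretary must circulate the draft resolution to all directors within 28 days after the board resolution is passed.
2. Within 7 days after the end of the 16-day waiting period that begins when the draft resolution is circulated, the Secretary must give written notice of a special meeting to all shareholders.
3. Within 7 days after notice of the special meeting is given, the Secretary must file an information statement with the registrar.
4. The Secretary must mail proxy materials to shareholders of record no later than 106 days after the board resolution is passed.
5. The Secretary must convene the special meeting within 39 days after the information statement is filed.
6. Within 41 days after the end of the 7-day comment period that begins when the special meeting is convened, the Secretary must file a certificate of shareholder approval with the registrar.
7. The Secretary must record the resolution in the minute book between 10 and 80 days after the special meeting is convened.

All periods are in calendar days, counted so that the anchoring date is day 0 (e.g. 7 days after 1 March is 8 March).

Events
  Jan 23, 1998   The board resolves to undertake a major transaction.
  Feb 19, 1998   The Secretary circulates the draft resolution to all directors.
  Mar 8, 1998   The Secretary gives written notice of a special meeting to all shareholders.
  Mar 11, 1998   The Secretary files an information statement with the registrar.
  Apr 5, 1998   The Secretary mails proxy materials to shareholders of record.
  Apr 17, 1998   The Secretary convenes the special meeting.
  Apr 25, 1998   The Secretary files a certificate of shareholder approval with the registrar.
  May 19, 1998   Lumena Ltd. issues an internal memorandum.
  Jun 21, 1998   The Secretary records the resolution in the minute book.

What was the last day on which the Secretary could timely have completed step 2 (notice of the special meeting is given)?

The draft resolution is circulated on Feb 19, 1998; the 16-day waiting period therefore ends Mar 7, 1998, and step 2 runs from that date. 7 days after Mar 7, 1998 is Mar 14, 1998.

Mar 14, 1998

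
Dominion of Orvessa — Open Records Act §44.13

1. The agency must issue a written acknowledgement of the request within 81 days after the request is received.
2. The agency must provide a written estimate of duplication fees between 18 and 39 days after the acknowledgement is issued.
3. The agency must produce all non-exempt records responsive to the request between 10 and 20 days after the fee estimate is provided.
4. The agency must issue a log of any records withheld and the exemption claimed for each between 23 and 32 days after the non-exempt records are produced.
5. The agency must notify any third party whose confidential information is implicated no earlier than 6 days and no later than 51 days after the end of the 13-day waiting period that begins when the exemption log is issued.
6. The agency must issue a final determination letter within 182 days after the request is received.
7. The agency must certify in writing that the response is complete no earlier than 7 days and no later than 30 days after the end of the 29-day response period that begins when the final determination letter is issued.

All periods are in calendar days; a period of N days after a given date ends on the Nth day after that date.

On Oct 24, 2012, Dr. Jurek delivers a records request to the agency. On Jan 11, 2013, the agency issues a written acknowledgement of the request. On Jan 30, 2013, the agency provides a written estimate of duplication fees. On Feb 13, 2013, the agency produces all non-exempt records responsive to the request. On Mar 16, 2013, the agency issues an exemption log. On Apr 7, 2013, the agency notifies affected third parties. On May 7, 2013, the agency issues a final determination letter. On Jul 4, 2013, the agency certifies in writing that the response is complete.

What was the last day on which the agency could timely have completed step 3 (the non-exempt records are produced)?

Feb 19, 2013

Step 3 runs from Jan 30, 2013, when the fee estimate is provided. The window is 10–20 days after Jan 30, 2013; it closes on Feb 19, 2013.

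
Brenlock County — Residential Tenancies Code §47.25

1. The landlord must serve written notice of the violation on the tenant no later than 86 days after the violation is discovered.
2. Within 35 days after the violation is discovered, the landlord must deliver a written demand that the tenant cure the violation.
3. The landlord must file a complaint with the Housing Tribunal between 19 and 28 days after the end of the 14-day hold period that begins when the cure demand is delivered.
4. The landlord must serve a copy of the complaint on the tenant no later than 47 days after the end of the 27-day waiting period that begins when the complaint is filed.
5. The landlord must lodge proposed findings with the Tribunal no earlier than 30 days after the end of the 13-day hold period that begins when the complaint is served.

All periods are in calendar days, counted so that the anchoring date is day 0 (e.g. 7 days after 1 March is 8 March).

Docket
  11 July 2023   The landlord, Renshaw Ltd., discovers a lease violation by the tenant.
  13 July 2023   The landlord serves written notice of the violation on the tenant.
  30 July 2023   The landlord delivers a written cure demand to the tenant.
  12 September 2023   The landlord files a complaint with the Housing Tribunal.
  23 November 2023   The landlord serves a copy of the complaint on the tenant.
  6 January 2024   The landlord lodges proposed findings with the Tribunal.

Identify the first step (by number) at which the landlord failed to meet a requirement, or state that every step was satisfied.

Step 3

(1) due by 11 July 2023 + 86 days = 5 October 2023; 13 July 2023 is within that limit.
(2) due by 11 July 2023 + 35 days = 15 August 2023; completed 30 July 2023, before the deadline.
(3) the permitted window runs from 13 August 2023 + 19 = 1 September 2023 to 13 August 2023 + 28 = 10 September 2023; done 12 September 2023 — 2 days after the window closed.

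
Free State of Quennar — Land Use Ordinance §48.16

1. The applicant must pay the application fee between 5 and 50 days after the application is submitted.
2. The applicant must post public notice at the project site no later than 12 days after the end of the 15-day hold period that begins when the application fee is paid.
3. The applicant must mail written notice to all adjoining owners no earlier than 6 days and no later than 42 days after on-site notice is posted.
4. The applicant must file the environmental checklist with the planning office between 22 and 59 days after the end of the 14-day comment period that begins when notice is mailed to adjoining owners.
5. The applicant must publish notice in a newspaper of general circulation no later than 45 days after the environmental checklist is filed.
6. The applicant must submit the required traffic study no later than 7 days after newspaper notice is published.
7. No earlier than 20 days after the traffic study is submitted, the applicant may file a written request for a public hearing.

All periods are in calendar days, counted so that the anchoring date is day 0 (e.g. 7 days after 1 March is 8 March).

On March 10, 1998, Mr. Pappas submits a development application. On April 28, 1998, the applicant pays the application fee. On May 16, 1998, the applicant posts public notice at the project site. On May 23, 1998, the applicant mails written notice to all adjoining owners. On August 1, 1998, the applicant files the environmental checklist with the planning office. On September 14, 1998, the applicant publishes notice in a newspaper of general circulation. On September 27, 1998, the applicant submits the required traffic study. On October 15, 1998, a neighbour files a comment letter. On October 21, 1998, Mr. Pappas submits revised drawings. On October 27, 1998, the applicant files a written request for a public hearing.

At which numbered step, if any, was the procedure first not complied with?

Step 6

Step 1 — 5 and 50 days from March 10, 1998 (when the application is submitted) are March 15, 1998 and April 29, 1998 respectively; April 28, 1998 falls inside that range.
Step 2 — counting 12 days from May 13, 1998 (end of the 15-day hold period, which began when the application fee is paid on April 28, 1998) gives a deadline of May 25, 1998; May 16, 1998 is within that limit.
Step 3 — 6 and 42 days from May 16, 1998 (when on-site notice is posted) are May 22, 1998 and June 27, 1998 respectively; May 23, 1998 falls inside that range.
Step 4 — 22 and 59 days from June 6, 1998 (end of the 14-day comment period, which began when notice is mailed to adjoining owners on May 23, 1998) are June 28, 1998 and August 4, 1998 respectively; August 1, 1998 falls inside that range.
Step 5 — counting 45 days from August 1, 1998 (when the environmental checklist is filed) gives a deadline of September 15, 1998; September 14, 1998 is within that limit.
Step 6 — counting 7 days from September 14, 1998 (when newspaper notice is published) gives a deadline of September 21, 1998; September 27, 1998 misses that deadline by 6 days.
No need to go further; step 6 was not satisfied.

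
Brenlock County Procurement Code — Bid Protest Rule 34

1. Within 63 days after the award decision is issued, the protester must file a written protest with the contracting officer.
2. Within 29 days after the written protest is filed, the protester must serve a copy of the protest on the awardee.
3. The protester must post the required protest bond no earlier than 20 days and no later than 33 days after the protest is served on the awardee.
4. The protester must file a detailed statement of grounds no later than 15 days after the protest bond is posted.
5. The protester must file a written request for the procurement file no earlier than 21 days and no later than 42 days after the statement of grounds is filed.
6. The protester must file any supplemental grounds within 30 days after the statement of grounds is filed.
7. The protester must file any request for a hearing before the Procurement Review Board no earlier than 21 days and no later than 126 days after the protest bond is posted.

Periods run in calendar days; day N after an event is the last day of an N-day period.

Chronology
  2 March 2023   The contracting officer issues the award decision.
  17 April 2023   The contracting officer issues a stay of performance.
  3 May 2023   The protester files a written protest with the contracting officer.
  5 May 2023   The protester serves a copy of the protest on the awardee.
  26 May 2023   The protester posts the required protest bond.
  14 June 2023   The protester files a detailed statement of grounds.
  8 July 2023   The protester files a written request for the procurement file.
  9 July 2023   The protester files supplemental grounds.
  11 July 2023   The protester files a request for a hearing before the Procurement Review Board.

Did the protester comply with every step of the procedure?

Step 1: 63 days after 2 March 2023 (when the award decision is issued) is 4 May 2023; 3 May 2023 is within that limit.
Step 2: 29 days after 3 May 2023 (when the written protest is filed) is 1 June 2023; completed 5 May 2023, before the deadline.
Step 3: the window is 20–33 days after 5 May 2023 (when the protest is served on the awardee), so 25 May 2023 through 7 June 2023; done 26 May 2023 — within the window.
Step 4: 15 days after 26 May 2023 (when the protest bond is posted) is 10 June 2023; 14 June 2023 misses that deadline by 4 days.
The analysis stops there.

No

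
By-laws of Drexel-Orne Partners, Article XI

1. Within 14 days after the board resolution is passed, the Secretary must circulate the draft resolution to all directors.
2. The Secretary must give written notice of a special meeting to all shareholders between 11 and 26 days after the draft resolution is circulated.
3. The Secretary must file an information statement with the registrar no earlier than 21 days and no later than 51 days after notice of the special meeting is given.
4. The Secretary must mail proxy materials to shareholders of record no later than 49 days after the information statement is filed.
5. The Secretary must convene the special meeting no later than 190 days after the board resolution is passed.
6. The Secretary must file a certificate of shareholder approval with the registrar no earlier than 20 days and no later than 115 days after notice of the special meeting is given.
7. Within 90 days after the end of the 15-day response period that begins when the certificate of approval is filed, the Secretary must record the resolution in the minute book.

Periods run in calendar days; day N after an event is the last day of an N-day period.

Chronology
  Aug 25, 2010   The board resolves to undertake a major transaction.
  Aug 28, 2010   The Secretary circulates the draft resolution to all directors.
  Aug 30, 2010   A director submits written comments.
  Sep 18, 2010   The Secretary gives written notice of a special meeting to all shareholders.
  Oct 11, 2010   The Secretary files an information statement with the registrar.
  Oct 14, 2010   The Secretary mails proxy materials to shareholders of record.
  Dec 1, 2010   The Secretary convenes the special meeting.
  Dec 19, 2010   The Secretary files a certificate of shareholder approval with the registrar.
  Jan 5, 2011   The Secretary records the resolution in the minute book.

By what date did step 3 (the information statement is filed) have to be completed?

Nov 8, 2010

Step 3 runs from Sep 18, 2010, when notice of the special meeting is given. The window is 21–51 days after Sep 18, 2010; it closes on Nov 8, 2010.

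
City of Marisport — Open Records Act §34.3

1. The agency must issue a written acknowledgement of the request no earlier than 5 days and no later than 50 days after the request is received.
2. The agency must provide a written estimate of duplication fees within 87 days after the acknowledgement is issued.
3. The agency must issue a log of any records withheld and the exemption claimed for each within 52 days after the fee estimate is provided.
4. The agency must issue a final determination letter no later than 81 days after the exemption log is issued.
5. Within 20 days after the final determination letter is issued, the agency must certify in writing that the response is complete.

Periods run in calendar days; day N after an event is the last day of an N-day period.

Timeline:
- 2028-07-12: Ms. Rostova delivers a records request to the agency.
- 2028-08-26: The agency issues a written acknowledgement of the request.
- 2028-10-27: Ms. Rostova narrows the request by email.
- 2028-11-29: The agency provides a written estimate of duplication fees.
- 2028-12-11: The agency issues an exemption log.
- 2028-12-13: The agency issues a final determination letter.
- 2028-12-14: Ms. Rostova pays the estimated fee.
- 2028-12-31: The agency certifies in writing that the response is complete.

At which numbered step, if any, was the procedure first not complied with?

Step 1: the window is 5–50 days after 2028-07-12 (when the request is received), so 2028-07-17 through 2028-08-31; 2028-08-26 falls inside that range.
Step 2: 87 days after 2028-08-26 (when the acknowledgement is issued) is 2028-11-21; done 2028-11-29 — 8 days late.

Step 2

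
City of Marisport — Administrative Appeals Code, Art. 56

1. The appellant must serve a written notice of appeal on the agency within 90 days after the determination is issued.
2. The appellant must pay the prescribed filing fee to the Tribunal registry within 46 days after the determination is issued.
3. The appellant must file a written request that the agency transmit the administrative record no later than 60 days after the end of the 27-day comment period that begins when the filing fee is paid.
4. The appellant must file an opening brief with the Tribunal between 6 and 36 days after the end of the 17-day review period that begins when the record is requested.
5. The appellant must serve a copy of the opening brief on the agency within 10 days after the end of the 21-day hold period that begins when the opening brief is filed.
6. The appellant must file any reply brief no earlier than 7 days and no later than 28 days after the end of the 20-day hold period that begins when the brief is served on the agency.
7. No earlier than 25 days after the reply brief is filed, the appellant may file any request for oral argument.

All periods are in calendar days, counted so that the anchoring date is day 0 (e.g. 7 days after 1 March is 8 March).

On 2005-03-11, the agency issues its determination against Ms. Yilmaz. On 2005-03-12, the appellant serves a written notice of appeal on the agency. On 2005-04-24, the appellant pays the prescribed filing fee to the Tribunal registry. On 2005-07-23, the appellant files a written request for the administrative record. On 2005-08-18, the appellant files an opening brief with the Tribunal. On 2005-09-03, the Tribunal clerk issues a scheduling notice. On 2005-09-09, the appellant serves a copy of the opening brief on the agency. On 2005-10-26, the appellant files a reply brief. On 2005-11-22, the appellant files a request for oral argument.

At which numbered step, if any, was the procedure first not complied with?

Step 3

(1) due by 2005-03-11 + 90 days = 2005-06-09; done 2005-03-12 — timely.
(2) due by 2005-03-11 + 46 days = 2005-04-26; completed 2005-04-24, before the deadline.
(3) due by 2005-05-21 + 60 days = 2005-07-20; done 2005-07-23 — 3 days late.
The procedure was therefore not followed at step 3.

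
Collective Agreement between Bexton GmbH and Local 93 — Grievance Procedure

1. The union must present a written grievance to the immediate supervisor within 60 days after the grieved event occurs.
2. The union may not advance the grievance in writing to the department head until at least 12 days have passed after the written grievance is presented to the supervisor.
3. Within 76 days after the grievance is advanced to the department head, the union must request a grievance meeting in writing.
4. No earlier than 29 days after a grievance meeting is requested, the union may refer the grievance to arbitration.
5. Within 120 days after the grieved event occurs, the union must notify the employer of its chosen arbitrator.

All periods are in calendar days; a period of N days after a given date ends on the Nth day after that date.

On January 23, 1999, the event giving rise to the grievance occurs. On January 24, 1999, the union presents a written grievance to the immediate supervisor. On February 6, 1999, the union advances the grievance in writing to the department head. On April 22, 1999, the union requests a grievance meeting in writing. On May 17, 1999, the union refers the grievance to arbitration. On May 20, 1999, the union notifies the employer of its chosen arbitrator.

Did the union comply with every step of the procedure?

No

(1) due by January 23, 1999 + 60 days = March 24, 1999; completed January 24, 1999, before the deadline.
(2) permitted from January 24, 1999 + 12 days = February 5, 1999 onward; February 6, 1999 is on or after that date.
(3) due by February 6, 1999 + 76 days = April 23, 1999; April 22, 1999 is within that limit.
(4) permitted from April 22, 1999 + 29 days = May 21, 1999 onward; May 17, 1999 is 4 days before the earliest permitted date.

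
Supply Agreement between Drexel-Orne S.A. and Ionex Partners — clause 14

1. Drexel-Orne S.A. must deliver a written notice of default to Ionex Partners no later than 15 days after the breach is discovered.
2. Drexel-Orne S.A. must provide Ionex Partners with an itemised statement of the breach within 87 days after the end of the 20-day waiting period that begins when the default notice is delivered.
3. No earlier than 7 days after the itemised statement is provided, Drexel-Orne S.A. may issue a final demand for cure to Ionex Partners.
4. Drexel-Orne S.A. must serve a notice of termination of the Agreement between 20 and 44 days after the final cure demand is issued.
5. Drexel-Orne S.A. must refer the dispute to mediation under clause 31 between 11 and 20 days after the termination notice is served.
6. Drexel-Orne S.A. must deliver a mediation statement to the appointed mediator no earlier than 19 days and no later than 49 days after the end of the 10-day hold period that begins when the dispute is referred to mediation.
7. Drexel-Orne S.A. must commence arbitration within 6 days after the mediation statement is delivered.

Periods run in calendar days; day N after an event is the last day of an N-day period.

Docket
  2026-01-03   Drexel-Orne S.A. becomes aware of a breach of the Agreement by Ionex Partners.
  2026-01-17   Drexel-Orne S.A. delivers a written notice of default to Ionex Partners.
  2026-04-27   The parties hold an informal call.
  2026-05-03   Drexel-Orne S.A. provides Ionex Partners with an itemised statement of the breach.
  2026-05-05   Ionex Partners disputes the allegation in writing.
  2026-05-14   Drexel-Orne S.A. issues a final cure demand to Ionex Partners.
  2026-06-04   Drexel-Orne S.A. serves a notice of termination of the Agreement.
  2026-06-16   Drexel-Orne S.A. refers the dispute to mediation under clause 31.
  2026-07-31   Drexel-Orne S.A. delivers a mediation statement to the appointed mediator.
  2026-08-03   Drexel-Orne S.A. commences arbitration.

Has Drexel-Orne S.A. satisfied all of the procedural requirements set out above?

Step 1 — counting 15 days from 2026-01-03 (when the breach is discovered) gives a deadline of 2026-01-18; completed 2026-01-17, before the deadline.
Step 2 — counting 87 days from 2026-02-06 (end of the 20-day waiting period, which began when the default notice is delivered on 2026-01-17) gives a deadline of 2026-05-04; 2026-05-03 is within that limit.
Step 3 — must wait 7 days from 2026-05-03 (when the itemised statement is provided), so not before 2026-05-10; 2026-05-14 is on or after that date.
Step 4 — 20 and 44 days from 2026-05-14 (when the final cure demand is issued) are 2026-06-03 and 2026-06-27 respectively; done 2026-06-04, which is between those dates.
Step 5 — 11 and 20 days from 2026-06-04 (when the termination notice is served) are 2026-06-15 and 2026-06-24 respectively; done 2026-06-16 — within the window.
Step 6 — 19 and 49 days from 2026-06-26 (end of the 10-day hold period, which began when the dispute is referred to mediation on 2026-06-16) are 2026-07-15 and 2026-08-14 respectively; 2026-07-31 falls inside that range.
Step 7 — counting 6 days from 2026-07-31 (when the mediation statement is delivered) gives a deadline of 2026-08-06; 2026-08-03 is within that limit.

Yes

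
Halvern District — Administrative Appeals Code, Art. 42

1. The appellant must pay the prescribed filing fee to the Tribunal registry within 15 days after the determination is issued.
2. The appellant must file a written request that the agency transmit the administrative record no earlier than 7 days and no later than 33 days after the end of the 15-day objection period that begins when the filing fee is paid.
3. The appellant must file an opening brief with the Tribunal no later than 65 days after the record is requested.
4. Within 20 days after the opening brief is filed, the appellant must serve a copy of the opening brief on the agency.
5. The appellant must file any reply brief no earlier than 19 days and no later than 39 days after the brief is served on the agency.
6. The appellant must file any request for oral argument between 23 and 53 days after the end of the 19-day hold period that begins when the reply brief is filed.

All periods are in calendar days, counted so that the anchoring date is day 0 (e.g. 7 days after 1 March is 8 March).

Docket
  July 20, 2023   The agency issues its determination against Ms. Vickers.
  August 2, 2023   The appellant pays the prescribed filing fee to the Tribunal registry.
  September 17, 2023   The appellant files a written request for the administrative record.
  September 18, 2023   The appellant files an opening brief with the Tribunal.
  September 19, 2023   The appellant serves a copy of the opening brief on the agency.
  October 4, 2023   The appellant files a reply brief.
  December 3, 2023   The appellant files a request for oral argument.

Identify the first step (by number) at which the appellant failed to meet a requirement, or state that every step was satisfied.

Step 1: 15 days after July 20, 2023 (when the determination is issued) is August 4, 2023; done August 2, 2023 — timely.
Step 2: the window is 7–33 days after August 17, 2023 (end of the 15-day objection period, which began when the filing fee is paid on August 2, 2023), so August 24, 2023 through September 19, 2023; done September 17, 2023, which is between those dates.
Step 3: 65 days after September 17, 2023 (when the record is requested) is November 21, 2023; September 18, 2023 is within that limit.
Step 4: 20 days after September 18, 2023 (when the opening brief is filed) is October 8, 2023; done September 19, 2023 — timely.
Step 5: the window is 19–39 days after September 19, 2023 (when the brief is served on the agency), so October 8, 2023 through October 28, 2023; done October 4, 2023 — 4 days before the window opened.

Step 5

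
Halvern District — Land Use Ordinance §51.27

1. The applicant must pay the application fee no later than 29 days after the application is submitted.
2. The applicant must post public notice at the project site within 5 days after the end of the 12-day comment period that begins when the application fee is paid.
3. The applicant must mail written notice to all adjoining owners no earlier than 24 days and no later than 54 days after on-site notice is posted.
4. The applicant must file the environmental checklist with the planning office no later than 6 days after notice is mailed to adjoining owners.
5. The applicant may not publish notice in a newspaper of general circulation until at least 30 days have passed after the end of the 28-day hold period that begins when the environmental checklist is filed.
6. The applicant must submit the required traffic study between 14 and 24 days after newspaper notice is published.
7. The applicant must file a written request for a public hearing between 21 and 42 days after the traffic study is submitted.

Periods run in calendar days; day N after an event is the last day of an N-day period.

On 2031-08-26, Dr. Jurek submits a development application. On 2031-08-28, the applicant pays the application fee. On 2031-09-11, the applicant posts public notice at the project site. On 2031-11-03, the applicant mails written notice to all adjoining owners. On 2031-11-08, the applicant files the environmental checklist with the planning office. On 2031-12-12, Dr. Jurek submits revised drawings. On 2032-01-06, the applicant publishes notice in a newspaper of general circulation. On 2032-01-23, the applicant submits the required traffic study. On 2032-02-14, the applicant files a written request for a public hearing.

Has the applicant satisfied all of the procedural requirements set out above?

Step 1: 29 days after 2031-08-26 (when the application is submitted) is 2031-09-24; 2031-08-28 is within that limit.
Step 2: 5 days after 2031-09-09 (end of the 12-day comment period, which began when the application fee is paid on 2031-08-28) is 2031-09-14; completed 2031-09-11, before the deadline.
Step 3: the window is 24–54 days after 2031-09-11 (when on-site notice is posted), so 2031-10-05 through 2031-11-04; 2031-11-03 falls inside that range.
Step 4: 6 days after 2031-11-03 (when notice is mailed to adjoining owners) is 2031-11-09; 2031-11-08 is within that limit.
Step 5: the earliest permitted date is 30 days after 2031-12-06 (end of the 28-day hold period, which began when the environmental checklist is filed on 2031-11-08), i.e. 2032-01-05; done 2032-01-06, after the minimum wait.
Step 6: the window is 14–24 days after 2032-01-06 (when newspaper notice is published), so 2032-01-20 through 2032-01-30; done 2032-01-23 — within the window.
Step 7: the window is 21–42 days after 2032-01-23 (when the traffic study is submitted), so 2032-02-13 through 2032-03-05; 2032-02-14 falls inside that range.

Yes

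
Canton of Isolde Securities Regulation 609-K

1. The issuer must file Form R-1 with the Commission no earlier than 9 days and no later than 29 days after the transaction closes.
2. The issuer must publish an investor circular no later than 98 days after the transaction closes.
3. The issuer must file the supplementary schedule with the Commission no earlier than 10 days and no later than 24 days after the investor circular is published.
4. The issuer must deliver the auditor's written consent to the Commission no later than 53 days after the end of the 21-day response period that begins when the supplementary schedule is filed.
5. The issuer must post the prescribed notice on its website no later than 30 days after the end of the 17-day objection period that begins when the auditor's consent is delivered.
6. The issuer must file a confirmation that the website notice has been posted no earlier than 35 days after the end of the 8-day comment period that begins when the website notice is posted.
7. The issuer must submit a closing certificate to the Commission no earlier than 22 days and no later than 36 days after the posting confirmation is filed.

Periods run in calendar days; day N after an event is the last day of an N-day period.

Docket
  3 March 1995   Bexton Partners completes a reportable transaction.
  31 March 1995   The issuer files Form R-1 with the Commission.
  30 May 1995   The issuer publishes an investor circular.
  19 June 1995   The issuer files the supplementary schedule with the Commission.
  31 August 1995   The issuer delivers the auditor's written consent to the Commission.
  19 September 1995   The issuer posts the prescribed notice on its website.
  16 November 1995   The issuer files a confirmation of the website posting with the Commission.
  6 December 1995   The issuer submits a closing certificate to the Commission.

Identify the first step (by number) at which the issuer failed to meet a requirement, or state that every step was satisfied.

Step 1 — 9 and 29 days from 3 March 1995 (when the transaction closes) are 12 March 1995 and 1 April 1995 respectively; done 31 March 1995, which is between those dates.
Step 2 — counting 98 days from 3 March 1995 (when the transaction closes) gives a deadline of 9 June 1995; 30 May 1995 is within that limit.
Step 3 — 10 and 24 days from 30 May 1995 (when the investor circular is published) are 9 June 1995 and 23 June 1995 respectively; done 19 June 1995 — within the window.
Step 4 — counting 53 days from 10 July 1995 (end of the 21-day response period, which began when the supplementary schedule is filed on 19 June 1995) gives a deadline of 1 September 1995; completed 31 August 1995, before the deadline.
Step 5 — counting 30 days from 17 September 1995 (end of the 17-day objection period, which began when the auditor's consent is delivered on 31 August 1995) gives a deadline of 17 October 1995; completed 19 September 1995, before the deadline.
Step 6 — must wait 35 days from 27 September 1995 (end of the 8-day comment period, which began when the website notice is posted on 19 September 1995), so not before 1 November 1995; 16 November 1995 is on or after that date.
Step 7 — 22 and 36 days from 16 November 1995 (when the posting confirmation is filed) are 8 December 1995 and 22 December 1995 respectively; 6 December 1995 is 2 days too early.

Step 7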